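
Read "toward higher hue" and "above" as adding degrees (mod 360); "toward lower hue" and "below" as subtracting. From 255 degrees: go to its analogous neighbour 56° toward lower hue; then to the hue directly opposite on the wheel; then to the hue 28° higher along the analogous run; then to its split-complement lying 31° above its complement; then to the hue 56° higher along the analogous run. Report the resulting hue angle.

314°

analog 56° ↓ −56°: 255 − 56 = 199°
complement +180°: 199 + 180 = 379 → 379 − 360 = 19°
analog 28° ↑ +28°: 19 + 28 = 47°
split-comp 31° ↑ +211°: 47 + 211 = 258°
analog 56° ↑ +56°: 258 + 56 = 314°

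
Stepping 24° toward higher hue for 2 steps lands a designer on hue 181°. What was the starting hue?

2 steps of 24° (toward higher hue) give a net shift of +48°.
Start = end − shift: 181 − 48 = 133°

133°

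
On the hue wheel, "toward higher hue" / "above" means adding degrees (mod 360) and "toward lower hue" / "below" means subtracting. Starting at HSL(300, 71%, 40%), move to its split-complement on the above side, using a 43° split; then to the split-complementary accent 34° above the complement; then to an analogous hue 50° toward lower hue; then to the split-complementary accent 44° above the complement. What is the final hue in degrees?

191°

split-comp 43° ↑ +223°: 300 + 223 = 523 → 523 − 360 = 163°
split-comp 34° ↑ +214°: 163 + 214 = 377 → 377 − 360 = 17°
analog 50° ↓ −50°: 17 − 50 = -33 → -33 + 360 = 327°
split-comp 44° ↑ +224°: 327 + 224 = 551 → 551 − 360 = 191°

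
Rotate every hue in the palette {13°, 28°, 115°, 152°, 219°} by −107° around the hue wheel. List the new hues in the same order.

13 − 107 = -94 → -94 + 360 = 266°
28 − 107 = -79 → -79 + 360 = 281°
115 − 107 = 8°
152 − 107 = 45°
219 − 107 = 112°

266°, 281°, 8°, 45°, 112°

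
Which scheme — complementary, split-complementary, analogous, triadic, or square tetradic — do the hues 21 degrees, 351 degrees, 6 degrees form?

analogous

Sort the hues: 6°, 21°, 351°.
Successive gaps around the wheel: 15°, 330°, 15°.
A run of hues at equal small steps (15°) with one large closing gap is an analogous group.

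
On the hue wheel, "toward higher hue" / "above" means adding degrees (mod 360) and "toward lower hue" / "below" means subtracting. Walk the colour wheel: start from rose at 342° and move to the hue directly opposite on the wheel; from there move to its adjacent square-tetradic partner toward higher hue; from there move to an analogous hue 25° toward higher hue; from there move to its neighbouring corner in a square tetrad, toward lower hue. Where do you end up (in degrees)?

342 + 180 = 522 → 522 − 360 = 162°   (complement)
162 + 90 = 252°   (square ↑)
252 + 25 = 277°   (analog 25° ↑)
277 − 90 = 187°   (square ↓)

187°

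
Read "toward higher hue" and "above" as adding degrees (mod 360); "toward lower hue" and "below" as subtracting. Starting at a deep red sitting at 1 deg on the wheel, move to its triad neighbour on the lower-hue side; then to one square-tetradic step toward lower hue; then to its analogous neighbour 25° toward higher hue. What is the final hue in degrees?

1 − 120 = -119 → -119 + 360 = 241°   (triadic ↓)
241 − 90 = 151°   (square ↓)
151 + 25 = 176°   (analog 25° ↑)

176°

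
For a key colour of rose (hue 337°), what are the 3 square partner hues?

67°, 157°, and 247°

A square tetradic scheme places four hues every 90°.
337 + 90 = 427 → 427 − 360 = 67°
337 + 180 = 517 → 517 − 360 = 157°
337 + 270 = 607 → 607 − 360 = 247°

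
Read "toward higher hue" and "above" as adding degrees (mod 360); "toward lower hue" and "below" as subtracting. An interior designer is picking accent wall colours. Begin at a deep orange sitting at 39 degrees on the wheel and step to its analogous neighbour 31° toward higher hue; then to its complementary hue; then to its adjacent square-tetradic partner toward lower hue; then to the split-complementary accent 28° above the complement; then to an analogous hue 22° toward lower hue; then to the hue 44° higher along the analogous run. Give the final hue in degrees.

39 + 31 = 70°   (analog 31° ↑)
70 + 180 = 250°   (complement)
250 − 90 = 160°   (square ↓)
160 + 208 = 368 → 368 − 360 = 8°   (split-comp 28° ↑)
8 − 22 = -14 → -14 + 360 = 346°   (analog 22° ↓)
346 + 44 = 390 → 390 − 360 = 30°   (analog 44° ↑)

30°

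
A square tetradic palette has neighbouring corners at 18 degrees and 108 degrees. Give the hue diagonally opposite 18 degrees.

198°

A square tetradic scheme places four hues 90° apart; opposite corners are 180° apart.
18 + 180 = 198°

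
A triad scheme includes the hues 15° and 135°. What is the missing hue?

255°

A triad places three hues 120° apart.
The full set through 15° is {15°, 135°, 255°}.
Given {15°, 135°}, the missing hue is 255°.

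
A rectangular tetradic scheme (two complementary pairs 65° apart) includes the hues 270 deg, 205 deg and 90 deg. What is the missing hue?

A rectangular tetradic uses two complementary pairs 65° apart: offsets 0°, 65°, 180°, 245°.
Among {90°, 205°, 270°}, 270° and 90° are a 180° pair.
The remaining hue 205° needs its own complement: 205 + 180 = 385 → 385 − 360 = 25°

25°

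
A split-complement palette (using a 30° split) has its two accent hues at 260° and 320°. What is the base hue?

The accents sit 30° either side of the complement, so the complement is their short-arc midpoint on the wheel.
Short-arc midpoint of 260° and 320°: 290°.
Base is 180° from the complement: 290 − 180 = 110°

110°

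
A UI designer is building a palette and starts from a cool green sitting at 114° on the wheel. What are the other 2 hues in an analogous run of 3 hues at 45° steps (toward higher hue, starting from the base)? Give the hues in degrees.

159° and 204°

Analogous hues sit every 45° along the wheel.
114 + 45 = 159°
114 + 90 = 204°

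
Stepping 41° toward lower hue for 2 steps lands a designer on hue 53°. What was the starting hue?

135°

2 steps of 41° (toward lower hue) give a net shift of −82°.
Start = end − shift: 53 + 82 = 135°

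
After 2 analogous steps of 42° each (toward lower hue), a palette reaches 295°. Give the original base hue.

19°

2 steps of 42° (toward lower hue) give a net shift of −84°.
Start = end − shift: 295 + 84 = 379 → 379 − 360 = 19°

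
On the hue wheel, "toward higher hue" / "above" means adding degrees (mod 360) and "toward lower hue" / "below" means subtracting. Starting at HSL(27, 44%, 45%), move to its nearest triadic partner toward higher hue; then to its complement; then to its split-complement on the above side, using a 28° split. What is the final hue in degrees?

triadic ↑ +120°: 27 + 120 = 147°
complement +180°: 147 + 180 = 327°
split-comp 28° ↑ +208°: 327 + 208 = 535 → 535 − 360 = 175°

175°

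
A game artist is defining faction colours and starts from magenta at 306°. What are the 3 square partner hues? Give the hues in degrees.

36°, 126°, and 216°

A square tetradic scheme places four hues every 90°.
306 + 90 = 396 → 396 − 360 = 36°
306 + 180 = 486 → 486 − 360 = 126°
306 + 270 = 576 → 576 − 360 = 216°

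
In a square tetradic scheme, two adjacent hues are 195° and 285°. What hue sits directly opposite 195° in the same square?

A square tetradic scheme places four hues 90° apart; opposite corners are 180° apart.
195 + 180 = 375 → 375 − 360 = 15°

15°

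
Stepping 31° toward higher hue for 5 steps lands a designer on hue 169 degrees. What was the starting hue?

5 steps of 31° (toward higher hue) give a net shift of +155°.
Start = end − shift: 169 − 155 = 14°

14°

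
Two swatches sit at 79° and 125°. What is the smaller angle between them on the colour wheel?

46°

|79 − 125| = 46.
46 ≤ 180, so the shorter arc is 46°.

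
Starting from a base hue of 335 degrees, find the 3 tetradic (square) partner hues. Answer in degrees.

65°, 155°, 245°

A square tetradic scheme places four hues every 90°.
335 + 90 = 425 → 425 − 360 = 65°
335 + 180 = 515 → 515 − 360 = 155°
335 + 270 = 605 → 605 − 360 = 245°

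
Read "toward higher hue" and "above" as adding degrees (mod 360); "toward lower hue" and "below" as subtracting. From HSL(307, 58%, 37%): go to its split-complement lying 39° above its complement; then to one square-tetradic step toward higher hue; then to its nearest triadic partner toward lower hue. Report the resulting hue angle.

136°

split-comp 39° ↑ +219°: 307 + 219 = 526 → 526 − 360 = 166°
square ↑ +90°: 166 + 90 = 256°
triadic ↓ −120°: 256 − 120 = 136°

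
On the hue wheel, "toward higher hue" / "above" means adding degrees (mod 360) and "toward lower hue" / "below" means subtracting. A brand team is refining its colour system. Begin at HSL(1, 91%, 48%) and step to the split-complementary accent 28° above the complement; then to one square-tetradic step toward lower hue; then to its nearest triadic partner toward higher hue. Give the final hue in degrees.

+208° (split-comp 28° ↑): 1 + 208 = 209°
−90° (square ↓): 209 − 90 = 119°
+120° (triadic ↑): 119 + 120 = 239°

239°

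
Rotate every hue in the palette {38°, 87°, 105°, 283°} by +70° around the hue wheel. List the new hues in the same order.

38 + 70 = 108°
87 + 70 = 157°
105 + 70 = 175°
283 + 70 = 353°

108°, 157°, 175°, 353°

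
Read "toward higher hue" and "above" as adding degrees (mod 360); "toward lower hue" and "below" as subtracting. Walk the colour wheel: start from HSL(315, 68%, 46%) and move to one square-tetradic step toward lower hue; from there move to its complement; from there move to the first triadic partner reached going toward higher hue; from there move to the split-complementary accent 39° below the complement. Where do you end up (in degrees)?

306°

315 − 90 = 225°   (square ↓)
225 + 180 = 405 → 405 − 360 = 45°   (complement)
45 + 120 = 165°   (triadic ↑)
165 + 141 = 306°   (split-comp 39° ↓)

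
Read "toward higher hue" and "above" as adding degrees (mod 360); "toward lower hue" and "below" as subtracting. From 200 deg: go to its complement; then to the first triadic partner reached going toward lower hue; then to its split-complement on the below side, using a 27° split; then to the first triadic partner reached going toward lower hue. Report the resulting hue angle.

293°

200 + 180 = 380 → 380 − 360 = 20°   (complement)
20 − 120 = -100 → -100 + 360 = 260°   (triadic ↓)
260 + 153 = 413 → 413 − 360 = 53°   (split-comp 27° ↓)
53 − 120 = -67 → -67 + 360 = 293°   (triadic ↓)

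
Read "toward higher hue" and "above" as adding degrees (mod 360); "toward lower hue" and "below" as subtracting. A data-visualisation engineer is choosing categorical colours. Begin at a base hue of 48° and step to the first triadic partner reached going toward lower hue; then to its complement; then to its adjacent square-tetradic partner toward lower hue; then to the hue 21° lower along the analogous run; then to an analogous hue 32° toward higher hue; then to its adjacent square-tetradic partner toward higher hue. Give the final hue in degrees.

48 − 120 = -72 → -72 + 360 = 288°   (triadic ↓)
288 + 180 = 468 → 468 − 360 = 108°   (complement)
108 − 90 = 18°   (square ↓)
18 − 21 = -3 → -3 + 360 = 357°   (analog 21° ↓)
357 + 32 = 389 → 389 − 360 = 29°   (analog 32° ↑)
29 + 90 = 119°   (square ↑)

119°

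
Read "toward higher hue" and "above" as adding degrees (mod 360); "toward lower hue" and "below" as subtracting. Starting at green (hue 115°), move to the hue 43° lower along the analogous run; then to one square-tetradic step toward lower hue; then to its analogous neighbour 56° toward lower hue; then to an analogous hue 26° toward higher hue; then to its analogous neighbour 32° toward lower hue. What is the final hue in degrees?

280°

115 − 43 = 72°   (analog 43° ↓)
72 − 90 = -18 → -18 + 360 = 342°   (square ↓)
342 − 56 = 286°   (analog 56° ↓)
286 + 26 = 312°   (analog 26° ↑)
312 − 32 = 280°   (analog 32° ↓)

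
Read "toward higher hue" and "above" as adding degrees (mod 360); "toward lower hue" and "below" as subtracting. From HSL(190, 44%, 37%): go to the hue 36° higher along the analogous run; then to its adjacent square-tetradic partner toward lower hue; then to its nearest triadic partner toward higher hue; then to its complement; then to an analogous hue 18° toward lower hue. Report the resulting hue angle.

190 + 36 = 226°   (analog 36° ↑)
226 − 90 = 136°   (square ↓)
136 + 120 = 256°   (triadic ↑)
256 + 180 = 436 → 436 − 360 = 76°   (complement)
76 − 18 = 58°   (analog 18° ↓)

58°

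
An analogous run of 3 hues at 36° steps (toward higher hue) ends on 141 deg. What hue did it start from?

2 steps of 36° (toward higher hue) give a net shift of +72°.
Start = end − shift: 141 − 72 = 69°

69°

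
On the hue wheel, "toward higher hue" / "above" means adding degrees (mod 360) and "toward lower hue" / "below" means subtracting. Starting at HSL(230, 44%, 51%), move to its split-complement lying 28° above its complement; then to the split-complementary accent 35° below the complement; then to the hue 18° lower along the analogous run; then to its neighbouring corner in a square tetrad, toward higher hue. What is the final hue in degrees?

295°

+208° (split-comp 28° ↑): 230 + 208 = 438 → 438 − 360 = 78°
+145° (split-comp 35° ↓): 78 + 145 = 223°
−18° (analog 18° ↓): 223 − 18 = 205°
+90° (square ↑): 205 + 90 = 295°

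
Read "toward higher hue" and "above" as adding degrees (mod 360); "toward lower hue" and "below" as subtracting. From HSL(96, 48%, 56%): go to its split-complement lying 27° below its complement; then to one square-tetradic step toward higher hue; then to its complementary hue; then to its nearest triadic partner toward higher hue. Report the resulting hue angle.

279°

split-comp 27° ↓ +153°: 96 + 153 = 249°
square ↑ +90°: 249 + 90 = 339°
complement +180°: 339 + 180 = 519 → 519 − 360 = 159°
triadic ↑ +120°: 159 + 120 = 279°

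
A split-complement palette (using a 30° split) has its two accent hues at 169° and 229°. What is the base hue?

19°

The accents sit 30° either side of the complement, so the complement is their short-arc midpoint on the wheel.
Short-arc midpoint of 169° and 229°: 199°.
Base is 180° from the complement: 199 − 180 = 19°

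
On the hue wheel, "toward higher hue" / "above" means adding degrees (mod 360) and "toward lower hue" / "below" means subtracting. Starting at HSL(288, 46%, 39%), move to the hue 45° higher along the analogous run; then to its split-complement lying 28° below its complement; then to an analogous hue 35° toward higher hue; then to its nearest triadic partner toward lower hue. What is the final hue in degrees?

40°

analog 45° ↑ +45°: 288 + 45 = 333°
split-comp 28° ↓ +152°: 333 + 152 = 485 → 485 − 360 = 125°
analog 35° ↑ +35°: 125 + 35 = 160°
triadic ↓ −120°: 160 − 120 = 40°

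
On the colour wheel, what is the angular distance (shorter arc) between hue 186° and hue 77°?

|186 − 77| = 109.
109 ≤ 180, so the shorter arc is 109°.

109°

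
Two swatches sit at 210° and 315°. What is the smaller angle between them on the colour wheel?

105°

|210 − 315| = 105.
105 ≤ 180, so the shorter arc is 105°.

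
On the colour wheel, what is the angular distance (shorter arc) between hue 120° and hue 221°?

|120 − 221| = 101.
101 ≤ 180, so the shorter arc is 101°.

101°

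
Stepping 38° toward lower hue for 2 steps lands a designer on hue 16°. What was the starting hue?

92°

2 steps of 38° (toward lower hue) give a net shift of −76°.
Start = end − shift: 16 + 76 = 92°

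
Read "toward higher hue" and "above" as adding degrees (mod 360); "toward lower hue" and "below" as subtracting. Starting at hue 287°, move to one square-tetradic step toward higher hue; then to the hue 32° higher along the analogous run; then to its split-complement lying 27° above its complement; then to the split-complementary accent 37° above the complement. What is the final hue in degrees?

113°

square ↑ +90°: 287 + 90 = 377 → 377 − 360 = 17°
analog 32° ↑ +32°: 17 + 32 = 49°
split-comp 27° ↑ +207°: 49 + 207 = 256°
split-comp 37° ↑ +217°: 256 + 217 = 473 → 473 − 360 = 113°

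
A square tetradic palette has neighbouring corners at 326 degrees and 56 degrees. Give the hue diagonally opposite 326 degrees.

A square tetradic scheme places four hues 90° apart; opposite corners are 180° apart.
326 + 180 = 506 → 506 − 360 = 146°

146°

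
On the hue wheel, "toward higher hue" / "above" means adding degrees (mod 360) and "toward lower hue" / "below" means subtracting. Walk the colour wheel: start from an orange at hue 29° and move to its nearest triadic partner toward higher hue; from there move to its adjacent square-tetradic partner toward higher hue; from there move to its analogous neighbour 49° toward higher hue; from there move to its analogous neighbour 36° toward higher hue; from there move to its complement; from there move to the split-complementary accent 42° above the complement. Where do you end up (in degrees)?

29 + 120 = 149°   (triadic ↑)
149 + 90 = 239°   (square ↑)
239 + 49 = 288°   (analog 49° ↑)
288 + 36 = 324°   (analog 36° ↑)
324 + 180 = 504 → 504 − 360 = 144°   (complement)
144 + 222 = 366 → 366 − 360 = 6°   (split-comp 42° ↑)

6°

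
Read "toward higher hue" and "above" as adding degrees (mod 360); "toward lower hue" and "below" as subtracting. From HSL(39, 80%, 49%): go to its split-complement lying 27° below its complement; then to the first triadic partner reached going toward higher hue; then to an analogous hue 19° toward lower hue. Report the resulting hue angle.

split-comp 27° ↓ +153°: 39 + 153 = 192°
triadic ↑ +120°: 192 + 120 = 312°
analog 19° ↓ −19°: 312 − 19 = 293°

293°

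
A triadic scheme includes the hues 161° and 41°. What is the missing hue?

A triad places three hues 120° apart.
The full set through 41° is {41°, 161°, 281°}.
Given {41°, 161°}, the missing hue is 281°.

281°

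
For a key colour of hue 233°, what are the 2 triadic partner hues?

353° and 113°

A triad places three hues 120° apart.
233 + 120 = 353°
233 + 240 = 473 → 473 − 360 = 113°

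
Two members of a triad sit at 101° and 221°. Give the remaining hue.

A triad spaces three hues 120° apart.
The full set is {101°, 221°, 341°}.

341°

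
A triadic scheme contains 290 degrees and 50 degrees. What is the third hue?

A triad spaces three hues 120° apart.
The full set is {50°, 170°, 290°}.

170°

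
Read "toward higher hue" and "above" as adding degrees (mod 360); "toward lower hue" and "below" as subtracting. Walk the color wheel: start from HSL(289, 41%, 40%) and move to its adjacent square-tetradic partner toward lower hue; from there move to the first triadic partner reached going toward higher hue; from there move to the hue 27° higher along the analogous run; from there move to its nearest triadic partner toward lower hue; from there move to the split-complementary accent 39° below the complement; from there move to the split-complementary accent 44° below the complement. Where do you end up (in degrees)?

143°

square ↓ −90°: 289 − 90 = 199°
triadic ↑ +120°: 199 + 120 = 319°
analog 27° ↑ +27°: 319 + 27 = 346°
triadic ↓ −120°: 346 − 120 = 226°
split-comp 39° ↓ +141°: 226 + 141 = 367 → 367 − 360 = 7°
split-comp 44° ↓ +136°: 7 + 136 = 143°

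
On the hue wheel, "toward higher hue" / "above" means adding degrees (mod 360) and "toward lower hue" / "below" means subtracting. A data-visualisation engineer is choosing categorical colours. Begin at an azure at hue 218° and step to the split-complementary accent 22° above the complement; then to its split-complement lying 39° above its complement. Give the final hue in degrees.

279°

split-comp 22° ↑ +202°: 218 + 202 = 420 → 420 − 360 = 60°
split-comp 39° ↑ +219°: 60 + 219 = 279°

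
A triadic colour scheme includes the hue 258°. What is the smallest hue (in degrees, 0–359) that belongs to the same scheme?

A triad places three hues 120° apart.
The full set through 258° is {18°, 138°, 258°}.

18°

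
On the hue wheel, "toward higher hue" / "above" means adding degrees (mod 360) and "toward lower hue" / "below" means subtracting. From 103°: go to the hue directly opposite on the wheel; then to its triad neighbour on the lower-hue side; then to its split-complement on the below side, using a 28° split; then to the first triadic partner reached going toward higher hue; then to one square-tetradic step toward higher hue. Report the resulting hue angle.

165°

103 + 180 = 283°   (complement)
283 − 120 = 163°   (triadic ↓)
163 + 152 = 315°   (split-comp 28° ↓)
315 + 120 = 435 → 435 − 360 = 75°   (triadic ↑)
75 + 90 = 165°   (square ↑)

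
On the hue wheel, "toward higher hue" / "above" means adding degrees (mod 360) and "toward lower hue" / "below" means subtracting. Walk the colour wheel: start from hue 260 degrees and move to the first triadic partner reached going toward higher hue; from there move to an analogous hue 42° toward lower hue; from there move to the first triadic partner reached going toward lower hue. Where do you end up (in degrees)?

260 + 120 = 380 → 380 − 360 = 20°   (triadic ↑)
20 − 42 = -22 → -22 + 360 = 338°   (analog 42° ↓)
338 − 120 = 218°   (triadic ↓)

218°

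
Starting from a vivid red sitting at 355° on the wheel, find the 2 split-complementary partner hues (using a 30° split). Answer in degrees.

Complement of 355°: 355 + 180 = 535 → 535 − 360 = 175°
175 − 30 = 145°
175 + 30 = 205°

145° and 205°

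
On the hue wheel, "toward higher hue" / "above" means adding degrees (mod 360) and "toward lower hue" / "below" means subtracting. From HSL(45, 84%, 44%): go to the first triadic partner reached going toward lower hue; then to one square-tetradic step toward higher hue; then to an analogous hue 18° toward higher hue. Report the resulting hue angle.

33°

45 − 120 = -75 → -75 + 360 = 285°   (triadic ↓)
285 + 90 = 375 → 375 − 360 = 15°   (square ↑)
15 + 18 = 33°   (analog 18° ↑)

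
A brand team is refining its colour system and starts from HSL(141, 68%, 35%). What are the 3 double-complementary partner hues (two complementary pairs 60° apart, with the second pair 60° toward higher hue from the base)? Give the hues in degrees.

201°, 321°, 21°

A rectangular tetradic uses two complementary pairs 60° apart: offsets 0°, 60°, 180°, 240°.
141 + 60 = 201°
141 + 180 = 321°
141 + 240 = 381 → 381 − 360 = 21°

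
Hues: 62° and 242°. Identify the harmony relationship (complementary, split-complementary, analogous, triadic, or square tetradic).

complementary

Sort the hues: 62°, 242°.
Successive gaps around the wheel: 180°, 180°.
Two hues 180° apart are complementary.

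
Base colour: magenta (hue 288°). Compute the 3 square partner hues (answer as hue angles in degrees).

A square tetradic scheme places four hues every 90°.
288 + 90 = 378 → 378 − 360 = 18°
288 + 180 = 468 → 468 − 360 = 108°
288 + 270 = 558 → 558 − 360 = 198°

18°, 108° and 198°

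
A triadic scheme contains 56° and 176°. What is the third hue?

A triad spaces three hues 120° apart.
The full set is {56°, 176°, 296°}.

296°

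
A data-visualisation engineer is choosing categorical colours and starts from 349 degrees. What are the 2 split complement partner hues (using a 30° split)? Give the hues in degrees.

Split-complementary hues sit 30° either side of the complement.
Complement of 349 degrees: 349 + 180 = 529 → 529 − 360 = 169°
169 − 30 = 139°
169 + 30 = 199°

139° and 199°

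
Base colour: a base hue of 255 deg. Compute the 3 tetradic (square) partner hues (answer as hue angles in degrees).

345°, 75°, 165°

A square tetradic scheme places four hues every 90°.
255 + 90 = 345°
255 + 180 = 435 → 435 − 360 = 75°
255 + 270 = 525 → 525 − 360 = 165°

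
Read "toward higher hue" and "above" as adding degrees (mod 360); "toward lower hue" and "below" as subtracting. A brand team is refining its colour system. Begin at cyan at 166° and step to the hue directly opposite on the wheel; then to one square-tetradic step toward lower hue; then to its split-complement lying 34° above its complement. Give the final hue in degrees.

110°

166 + 180 = 346°   (complement)
346 − 90 = 256°   (square ↓)
256 + 214 = 470 → 470 − 360 = 110°   (split-comp 34° ↑)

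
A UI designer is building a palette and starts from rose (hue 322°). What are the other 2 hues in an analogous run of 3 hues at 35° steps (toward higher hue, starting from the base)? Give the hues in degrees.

Analogous hues sit every 35° along the wheel.
322 + 35 = 357°
322 + 70 = 392 → 392 − 360 = 32°

357° and 32°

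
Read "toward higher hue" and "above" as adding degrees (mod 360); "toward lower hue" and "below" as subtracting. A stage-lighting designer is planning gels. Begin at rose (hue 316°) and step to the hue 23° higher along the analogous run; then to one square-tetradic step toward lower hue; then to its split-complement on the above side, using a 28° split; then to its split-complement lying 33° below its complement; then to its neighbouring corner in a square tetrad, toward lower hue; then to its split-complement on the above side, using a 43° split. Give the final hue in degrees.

17°

analog 23° ↑ +23°: 316 + 23 = 339°
square ↓ −90°: 339 − 90 = 249°
split-comp 28° ↑ +208°: 249 + 208 = 457 → 457 − 360 = 97°
split-comp 33° ↓ +147°: 97 + 147 = 244°
square ↓ −90°: 244 − 90 = 154°
split-comp 43° ↑ +223°: 154 + 223 = 377 → 377 − 360 = 17°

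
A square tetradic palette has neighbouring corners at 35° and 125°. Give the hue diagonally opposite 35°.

A square tetradic scheme places four hues 90° apart; opposite corners are 180° apart.
35 + 180 = 215°

215°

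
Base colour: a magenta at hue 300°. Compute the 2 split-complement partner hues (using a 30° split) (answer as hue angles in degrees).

90° and 150°

Split-complementary hues sit 30° either side of the complement.
Complement of 300°: 300 + 180 = 480 → 480 − 360 = 120°
120 − 30 = 90°
120 + 30 = 150°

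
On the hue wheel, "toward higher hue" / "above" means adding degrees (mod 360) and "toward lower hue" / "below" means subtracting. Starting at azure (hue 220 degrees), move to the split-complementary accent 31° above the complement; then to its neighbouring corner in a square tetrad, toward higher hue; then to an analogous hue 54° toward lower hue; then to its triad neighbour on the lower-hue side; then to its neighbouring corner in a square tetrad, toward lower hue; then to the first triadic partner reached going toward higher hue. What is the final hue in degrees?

split-comp 31° ↑ +211°: 220 + 211 = 431 → 431 − 360 = 71°
square ↑ +90°: 71 + 90 = 161°
analog 54° ↓ −54°: 161 − 54 = 107°
triadic ↓ −120°: 107 − 120 = -13 → -13 + 360 = 347°
square ↓ −90°: 347 − 90 = 257°
triadic ↑ +120°: 257 + 120 = 377 → 377 − 360 = 17°

17°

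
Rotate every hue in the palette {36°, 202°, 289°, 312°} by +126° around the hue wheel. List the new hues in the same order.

36 + 126 = 162°
202 + 126 = 328°
289 + 126 = 415 → 415 − 360 = 55°
312 + 126 = 438 → 438 − 360 = 78°

162°, 328°, 55°, 78°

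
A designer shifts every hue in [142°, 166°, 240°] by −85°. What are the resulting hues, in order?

57°, 81°, 155°

142 − 85 = 57°
166 − 85 = 81°
240 − 85 = 155°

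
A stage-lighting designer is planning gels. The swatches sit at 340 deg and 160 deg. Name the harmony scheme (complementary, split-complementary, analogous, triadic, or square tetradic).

complementary

Sort the hues: 160°, 340°.
Successive gaps around the wheel: 180°, 180°.
Two hues 180° apart are complementary.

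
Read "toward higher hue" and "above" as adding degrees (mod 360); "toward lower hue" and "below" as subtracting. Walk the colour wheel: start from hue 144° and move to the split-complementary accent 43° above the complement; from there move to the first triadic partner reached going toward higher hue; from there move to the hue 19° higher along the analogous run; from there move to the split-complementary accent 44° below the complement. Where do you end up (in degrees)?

282°

+223° (split-comp 43° ↑): 144 + 223 = 367 → 367 − 360 = 7°
+120° (triadic ↑): 7 + 120 = 127°
+19° (analog 19° ↑): 127 + 19 = 146°
+136° (split-comp 44° ↓): 146 + 136 = 282°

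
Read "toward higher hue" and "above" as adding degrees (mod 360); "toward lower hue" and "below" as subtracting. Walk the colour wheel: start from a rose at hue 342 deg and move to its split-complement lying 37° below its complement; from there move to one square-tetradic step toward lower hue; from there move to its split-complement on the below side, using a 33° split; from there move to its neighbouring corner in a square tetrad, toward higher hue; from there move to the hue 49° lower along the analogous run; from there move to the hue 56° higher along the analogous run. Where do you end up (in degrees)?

+143° (split-comp 37° ↓): 342 + 143 = 485 → 485 − 360 = 125°
−90° (square ↓): 125 − 90 = 35°
+147° (split-comp 33° ↓): 35 + 147 = 182°
+90° (square ↑): 182 + 90 = 272°
−49° (analog 49° ↓): 272 − 49 = 223°
+56° (analog 56° ↑): 223 + 56 = 279°

279°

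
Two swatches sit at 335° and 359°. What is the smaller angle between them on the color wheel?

|335 − 359| = 24.
24 ≤ 180, so the shorter arc is 24°.

24°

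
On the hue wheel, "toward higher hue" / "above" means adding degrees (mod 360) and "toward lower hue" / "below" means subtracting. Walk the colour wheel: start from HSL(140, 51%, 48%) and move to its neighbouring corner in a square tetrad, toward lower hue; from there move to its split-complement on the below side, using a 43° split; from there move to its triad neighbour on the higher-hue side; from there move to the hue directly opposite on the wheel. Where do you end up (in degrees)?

140 − 90 = 50°   (square ↓)
50 + 137 = 187°   (split-comp 43° ↓)
187 + 120 = 307°   (triadic ↑)
307 + 180 = 487 → 487 − 360 = 127°   (complement)

127°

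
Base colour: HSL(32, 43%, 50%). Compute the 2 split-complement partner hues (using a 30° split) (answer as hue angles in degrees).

Split-complementary hues sit 30° either side of the complement.
Complement of 32°: 32 + 180 = 212°
212 − 30 = 182°
212 + 30 = 242°

182° and 242°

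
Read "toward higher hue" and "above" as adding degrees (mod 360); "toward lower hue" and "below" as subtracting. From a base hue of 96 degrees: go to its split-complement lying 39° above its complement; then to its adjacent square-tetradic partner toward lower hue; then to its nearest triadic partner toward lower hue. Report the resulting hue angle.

split-comp 39° ↑ +219°: 96 + 219 = 315°
square ↓ −90°: 315 − 90 = 225°
triadic ↓ −120°: 225 − 120 = 105°

105°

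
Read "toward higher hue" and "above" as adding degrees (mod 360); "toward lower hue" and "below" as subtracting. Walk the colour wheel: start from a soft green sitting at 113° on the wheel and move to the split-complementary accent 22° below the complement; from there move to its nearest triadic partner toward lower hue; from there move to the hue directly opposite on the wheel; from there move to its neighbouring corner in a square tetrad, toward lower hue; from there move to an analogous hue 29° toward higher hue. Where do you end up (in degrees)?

113 + 158 = 271°   (split-comp 22° ↓)
271 − 120 = 151°   (triadic ↓)
151 + 180 = 331°   (complement)
331 − 90 = 241°   (square ↓)
241 + 29 = 270°   (analog 29° ↑)

270°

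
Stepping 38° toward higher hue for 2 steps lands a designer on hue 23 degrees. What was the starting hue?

307°

2 steps of 38° (toward higher hue) give a net shift of +76°.
Start = end − shift: 23 − 76 = -53 → -53 + 360 = 307°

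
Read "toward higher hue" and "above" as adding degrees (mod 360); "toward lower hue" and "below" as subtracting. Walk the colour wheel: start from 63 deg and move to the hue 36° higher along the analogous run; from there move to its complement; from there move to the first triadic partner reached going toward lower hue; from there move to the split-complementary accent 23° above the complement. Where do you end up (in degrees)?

analog 36° ↑ +36°: 63 + 36 = 99°
complement +180°: 99 + 180 = 279°
triadic ↓ −120°: 279 − 120 = 159°
split-comp 23° ↑ +203°: 159 + 203 = 362 → 362 − 360 = 2°

2°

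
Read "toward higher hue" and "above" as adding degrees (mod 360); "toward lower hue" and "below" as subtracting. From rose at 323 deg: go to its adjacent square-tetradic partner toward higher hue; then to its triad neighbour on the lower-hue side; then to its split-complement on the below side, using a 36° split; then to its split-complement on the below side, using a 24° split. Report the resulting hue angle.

233°

square ↑ +90°: 323 + 90 = 413 → 413 − 360 = 53°
triadic ↓ −120°: 53 − 120 = -67 → -67 + 360 = 293°
split-comp 36° ↓ +144°: 293 + 144 = 437 → 437 − 360 = 77°
split-comp 24° ↓ +156°: 77 + 156 = 233°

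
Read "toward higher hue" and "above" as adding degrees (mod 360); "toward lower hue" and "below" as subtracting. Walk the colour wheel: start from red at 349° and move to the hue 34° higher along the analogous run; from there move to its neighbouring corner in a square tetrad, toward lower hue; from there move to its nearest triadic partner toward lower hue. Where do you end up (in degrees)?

173°

+34° (analog 34° ↑): 349 + 34 = 383 → 383 − 360 = 23°
−90° (square ↓): 23 − 90 = -67 → -67 + 360 = 293°
−120° (triadic ↓): 293 − 120 = 173°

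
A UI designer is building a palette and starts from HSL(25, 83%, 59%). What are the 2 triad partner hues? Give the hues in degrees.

145° and 265°

A triad places three hues 120° apart.
25 + 120 = 145°
25 + 240 = 265°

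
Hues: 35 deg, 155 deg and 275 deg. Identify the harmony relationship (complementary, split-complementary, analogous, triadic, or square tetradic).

triadic

Sort the hues: 35°, 155°, 275°.
Successive gaps around the wheel: 120°, 120°, 120°.
Three hues equally spaced 120° apart form a triad.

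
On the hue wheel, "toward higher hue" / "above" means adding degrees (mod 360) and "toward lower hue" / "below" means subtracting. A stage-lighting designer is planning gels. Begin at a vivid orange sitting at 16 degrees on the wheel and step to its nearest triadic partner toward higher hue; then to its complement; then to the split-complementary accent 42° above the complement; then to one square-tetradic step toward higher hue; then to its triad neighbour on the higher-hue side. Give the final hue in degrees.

28°

16 + 120 = 136°   (triadic ↑)
136 + 180 = 316°   (complement)
316 + 222 = 538 → 538 − 360 = 178°   (split-comp 42° ↑)
178 + 90 = 268°   (square ↑)
268 + 120 = 388 → 388 − 360 = 28°   (triadic ↑)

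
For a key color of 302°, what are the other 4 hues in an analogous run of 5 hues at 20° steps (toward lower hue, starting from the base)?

Analogous hues sit every 20° along the wheel.
302 − 20 = 282°
302 − 40 = 262°
302 − 60 = 242°
302 − 80 = 222°

282°, 262°, 242°, and 222°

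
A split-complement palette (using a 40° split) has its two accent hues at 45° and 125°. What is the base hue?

The accents sit 40° either side of the complement, so the complement is their short-arc midpoint on the wheel.
Short-arc midpoint of 45° and 125°: 85°.
Base is 180° from the complement: 85 − 180 = -95 → -95 + 360 = 265°

265°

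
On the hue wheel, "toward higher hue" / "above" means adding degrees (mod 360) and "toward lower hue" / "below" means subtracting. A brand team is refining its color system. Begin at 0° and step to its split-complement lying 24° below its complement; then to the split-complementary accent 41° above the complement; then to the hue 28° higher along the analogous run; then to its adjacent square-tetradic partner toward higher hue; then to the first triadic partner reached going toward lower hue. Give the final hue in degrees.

15°

+156° (split-comp 24° ↓): 0 + 156 = 156°
+221° (split-comp 41° ↑): 156 + 221 = 377 → 377 − 360 = 17°
+28° (analog 28° ↑): 17 + 28 = 45°
+90° (square ↑): 45 + 90 = 135°
−120° (triadic ↓): 135 − 120 = 15°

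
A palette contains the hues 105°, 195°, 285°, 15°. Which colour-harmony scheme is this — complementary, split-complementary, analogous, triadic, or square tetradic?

Sort the hues: 15°, 105°, 195°, 285°.
Successive gaps around the wheel: 90°, 90°, 90°, 90°.
Four hues every 90° form a square tetradic scheme.

square tetradic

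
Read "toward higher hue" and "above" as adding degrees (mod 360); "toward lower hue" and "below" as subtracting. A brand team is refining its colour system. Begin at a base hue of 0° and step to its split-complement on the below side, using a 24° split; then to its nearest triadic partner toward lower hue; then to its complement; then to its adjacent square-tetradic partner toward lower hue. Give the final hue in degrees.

126°

0 + 156 = 156°   (split-comp 24° ↓)
156 − 120 = 36°   (triadic ↓)
36 + 180 = 216°   (complement)
216 − 90 = 126°   (square ↓)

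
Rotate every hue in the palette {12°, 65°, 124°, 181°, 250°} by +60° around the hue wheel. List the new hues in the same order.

12 + 60 = 72°
65 + 60 = 125°
124 + 60 = 184°
181 + 60 = 241°
250 + 60 = 310°

72°, 125°, 184°, 241°, 310°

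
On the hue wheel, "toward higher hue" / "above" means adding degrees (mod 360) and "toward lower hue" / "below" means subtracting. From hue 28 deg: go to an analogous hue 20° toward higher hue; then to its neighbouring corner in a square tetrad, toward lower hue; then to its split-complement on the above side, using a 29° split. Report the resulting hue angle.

167°

+20° (analog 20° ↑): 28 + 20 = 48°
−90° (square ↓): 48 − 90 = -42 → -42 + 360 = 318°
+209° (split-comp 29° ↑): 318 + 209 = 527 → 527 − 360 = 167°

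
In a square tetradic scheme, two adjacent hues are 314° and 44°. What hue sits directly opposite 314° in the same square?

134°

A square tetradic scheme places four hues 90° apart; opposite corners are 180° apart.
314 + 180 = 494 → 494 − 360 = 134°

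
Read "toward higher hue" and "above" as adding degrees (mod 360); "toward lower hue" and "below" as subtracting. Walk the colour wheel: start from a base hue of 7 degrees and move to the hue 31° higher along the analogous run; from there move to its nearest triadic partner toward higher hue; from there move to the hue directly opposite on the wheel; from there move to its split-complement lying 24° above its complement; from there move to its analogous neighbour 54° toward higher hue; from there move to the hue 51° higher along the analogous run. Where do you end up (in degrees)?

analog 31° ↑ +31°: 7 + 31 = 38°
triadic ↑ +120°: 38 + 120 = 158°
complement +180°: 158 + 180 = 338°
split-comp 24° ↑ +204°: 338 + 204 = 542 → 542 − 360 = 182°
analog 54° ↑ +54°: 182 + 54 = 236°
analog 51° ↑ +51°: 236 + 51 = 287°

287°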